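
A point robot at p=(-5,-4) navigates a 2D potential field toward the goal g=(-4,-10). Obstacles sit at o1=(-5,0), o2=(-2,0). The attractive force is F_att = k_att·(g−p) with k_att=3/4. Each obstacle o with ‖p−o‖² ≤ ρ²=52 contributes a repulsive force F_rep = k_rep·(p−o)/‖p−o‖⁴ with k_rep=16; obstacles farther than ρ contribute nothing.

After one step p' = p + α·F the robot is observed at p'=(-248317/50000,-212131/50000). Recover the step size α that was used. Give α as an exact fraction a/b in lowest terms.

F_att = 3/4·(g−p) = 3/4·(1,-6) = (0.7500,-4.5000)
o1: d²=16 ≤ ρ²=52; F_rep = 16·(0,-4)/16² = (0.0000,-0.2500)
o2: d²=25 ≤ ρ²=52; F_rep = 16·(-3,-4)/25² = (-0.0768,-0.1024)
F = F_att + ΣF_rep = (0.6732,-4.8524)
Δp = p'−p = (0.0337,-0.2426); α = Δx/Fx = (1683/50000) / (1683/2500) = 1/20
check: Δy/Fy = (-12131/50000) / (-12131/2500) = 1/20 ✓

α = 1/20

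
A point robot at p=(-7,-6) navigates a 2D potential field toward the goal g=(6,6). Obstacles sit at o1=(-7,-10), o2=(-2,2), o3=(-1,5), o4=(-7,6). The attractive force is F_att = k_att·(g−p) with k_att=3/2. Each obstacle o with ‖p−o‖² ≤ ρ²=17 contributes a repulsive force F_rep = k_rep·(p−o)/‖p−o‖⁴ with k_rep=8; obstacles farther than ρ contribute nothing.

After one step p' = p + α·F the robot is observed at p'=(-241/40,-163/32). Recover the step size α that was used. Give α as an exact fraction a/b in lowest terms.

F_att = 3/2·(g−p) = 3/2·(13,12) = (19.5000,18.0000)
o1: d²=16 ≤ ρ²=17; F_rep = 8·(0,4)/16² = (0.0000,0.1250)
o2: d²=89 > ρ²=17 → inactive
o3: d²=157 > ρ²=17 → inactive
o4: d²=144 > ρ²=17 → inactive
F = F_att + ΣF_rep = (19.5000,18.1250)
Δp = p'−p = (0.9750,0.9062); α = Δx/Fx = (39/40) / (39/2) = 1/20
check: Δy/Fy = (29/32) / (145/8) = 1/20 ✓

α = 1/20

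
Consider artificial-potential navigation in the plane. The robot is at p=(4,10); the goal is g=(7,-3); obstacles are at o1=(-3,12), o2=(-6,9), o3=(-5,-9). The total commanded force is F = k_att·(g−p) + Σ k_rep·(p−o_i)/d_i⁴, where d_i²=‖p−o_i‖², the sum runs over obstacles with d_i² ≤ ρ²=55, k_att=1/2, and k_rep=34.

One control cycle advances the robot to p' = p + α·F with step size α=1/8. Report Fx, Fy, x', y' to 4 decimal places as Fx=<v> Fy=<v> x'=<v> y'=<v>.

Fx=1.5847 Fy=-6.5242 x'=4.1981 y'=9.1845

F_att = 1/2·(g−p) = 1/2·(3,-13) = (1.5000,-6.5000)
o1: d²=53 ≤ ρ²=55; F_rep = 34·(7,-2)/53² = (0.0847,-0.0242)
o2: d²=101 > ρ²=55 → inactive
o3: d²=442 > ρ²=55 → inactive
F = F_att + ΣF_rep = (1.5847,-6.5242)
p' = p + 1/8·F = (4.1981,9.1845)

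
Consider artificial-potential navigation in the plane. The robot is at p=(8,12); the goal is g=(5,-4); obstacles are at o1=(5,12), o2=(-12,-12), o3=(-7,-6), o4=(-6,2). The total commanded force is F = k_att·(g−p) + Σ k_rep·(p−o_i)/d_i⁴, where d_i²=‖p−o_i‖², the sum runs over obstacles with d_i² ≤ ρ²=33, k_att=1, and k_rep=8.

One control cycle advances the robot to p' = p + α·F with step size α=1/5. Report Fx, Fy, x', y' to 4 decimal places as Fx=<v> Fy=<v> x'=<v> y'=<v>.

Fx=-2.7037 Fy=-16.0000 x'=7.4593 y'=8.8000

F_att = 1·(g−p) = 1·(-3,-16) = (-3.0000,-16.0000)
o1: d²=9 ≤ ρ²=33; F_rep = 8·(3,0)/9² = (0.2963,0.0000)
o2: d²=976 > ρ²=33 → inactive
o3: d²=549 > ρ²=33 → inactive
o4: d²=296 > ρ²=33 → inactive
F = F_att + ΣF_rep = (-2.7037,-16.0000)
p' = p + 1/5·F = (7.4593,8.8000)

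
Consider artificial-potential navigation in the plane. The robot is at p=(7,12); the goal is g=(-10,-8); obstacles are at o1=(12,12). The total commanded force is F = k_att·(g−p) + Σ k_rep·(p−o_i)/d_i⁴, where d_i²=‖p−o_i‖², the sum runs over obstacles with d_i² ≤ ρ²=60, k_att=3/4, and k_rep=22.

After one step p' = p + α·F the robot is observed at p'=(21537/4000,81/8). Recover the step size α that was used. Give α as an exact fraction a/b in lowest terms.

F_att = 3/4·(g−p) = 3/4·(-17,-20) = (-12.7500,-15.0000)
o1: d²=25 ≤ ρ²=60; F_rep = 22·(-5,0)/25² = (-0.1760,0.0000)
F = F_att + ΣF_rep = (-12.9260,-15.0000)
Δp = p'−p = (-1.6158,-1.8750); α = Δx/Fx = (-6463/4000) / (-6463/500) = 1/8
check: Δy/Fy = (-15/8) / (-15) = 1/8 ✓

α = 1/8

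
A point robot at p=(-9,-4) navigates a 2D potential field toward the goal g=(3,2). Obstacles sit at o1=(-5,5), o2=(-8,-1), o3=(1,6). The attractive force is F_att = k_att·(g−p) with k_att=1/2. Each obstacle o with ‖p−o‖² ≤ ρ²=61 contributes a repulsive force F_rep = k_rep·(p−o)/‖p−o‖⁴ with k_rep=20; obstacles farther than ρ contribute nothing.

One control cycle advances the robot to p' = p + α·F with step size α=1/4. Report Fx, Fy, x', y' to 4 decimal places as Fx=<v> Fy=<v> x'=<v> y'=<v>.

Fx=5.8000 Fy=2.4000 x'=-7.5500 y'=-3.4000

F_att = 1/2·(g−p) = 1/2·(12,6) = (6.0000,3.0000)
o1: d²=97 > ρ²=61 → inactive
o2: d²=10 ≤ ρ²=61; F_rep = 20·(-1,-3)/10² = (-0.2000,-0.6000)
o3: d²=200 > ρ²=61 → inactive
F = F_att + ΣF_rep = (5.8000,2.4000)
p' = p + 1/4·F = (-7.5500,-3.4000)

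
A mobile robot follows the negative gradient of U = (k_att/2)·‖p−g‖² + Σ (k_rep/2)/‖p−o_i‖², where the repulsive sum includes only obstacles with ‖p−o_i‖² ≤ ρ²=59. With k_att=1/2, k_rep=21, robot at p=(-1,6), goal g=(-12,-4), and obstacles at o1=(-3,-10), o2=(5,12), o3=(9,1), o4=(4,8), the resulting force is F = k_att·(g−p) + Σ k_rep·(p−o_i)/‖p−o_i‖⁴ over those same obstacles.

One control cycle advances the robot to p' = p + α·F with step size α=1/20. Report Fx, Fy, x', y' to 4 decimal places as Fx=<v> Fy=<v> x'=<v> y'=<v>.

F_att = 1/2·(g−p) = 1/2·(-11,-10) = (-5.5000,-5.0000)
o1: d²=260 > ρ²=59 → inactive
o2: d²=72 > ρ²=59 → inactive
o3: d²=125 > ρ²=59 → inactive
o4: d²=29 ≤ ρ²=59; F_rep = 21·(-5,-2)/29² = (-0.1249,-0.0499)
F = F_att + ΣF_rep = (-5.6249,-5.0499)
p' = p + 1/20·F = (-1.2812,5.7475)

Fx=-5.6249 Fy=-5.0499 x'=-1.2812 y'=5.7475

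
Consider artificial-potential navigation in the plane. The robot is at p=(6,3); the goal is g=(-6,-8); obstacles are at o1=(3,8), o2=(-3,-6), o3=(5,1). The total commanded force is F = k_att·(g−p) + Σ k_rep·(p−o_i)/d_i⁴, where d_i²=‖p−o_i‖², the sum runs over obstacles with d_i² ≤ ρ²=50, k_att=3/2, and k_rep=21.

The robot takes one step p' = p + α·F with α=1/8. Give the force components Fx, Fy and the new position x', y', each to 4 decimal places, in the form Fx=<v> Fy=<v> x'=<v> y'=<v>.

F_att = 3/2·(g−p) = 3/2·(-12,-11) = (-18.0000,-16.5000)
o1: d²=34 ≤ ρ²=50; F_rep = 21·(3,-5)/34² = (0.0545,-0.0908)
o2: d²=162 > ρ²=50 → inactive
o3: d²=5 ≤ ρ²=50; F_rep = 21·(1,2)/5² = (0.8400,1.6800)
F = F_att + ΣF_rep = (-17.1055,-14.9108)
p' = p + 1/8·F = (3.8618,1.1361)

Fx=-17.1055 Fy=-14.9108 x'=3.8618 y'=1.1361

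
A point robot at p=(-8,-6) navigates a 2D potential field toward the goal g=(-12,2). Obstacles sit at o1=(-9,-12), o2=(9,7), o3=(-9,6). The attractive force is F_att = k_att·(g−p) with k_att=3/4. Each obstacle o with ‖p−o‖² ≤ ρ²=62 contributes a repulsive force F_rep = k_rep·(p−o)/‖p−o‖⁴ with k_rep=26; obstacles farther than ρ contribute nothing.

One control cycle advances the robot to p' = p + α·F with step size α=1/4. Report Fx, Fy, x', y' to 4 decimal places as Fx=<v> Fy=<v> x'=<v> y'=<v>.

Fx=-2.9810 Fy=6.1140 x'=-8.7453 y'=-4.4715

F_att = 3/4·(g−p) = 3/4·(-4,8) = (-3.0000,6.0000)
o1: d²=37 ≤ ρ²=62; F_rep = 26·(1,6)/37² = (0.0190,0.1140)
o2: d²=458 > ρ²=62 → inactive
o3: d²=145 > ρ²=62 → inactive
F = F_att + ΣF_rep = (-2.9810,6.1140)
p' = p + 1/4·F = (-8.7453,-4.4715)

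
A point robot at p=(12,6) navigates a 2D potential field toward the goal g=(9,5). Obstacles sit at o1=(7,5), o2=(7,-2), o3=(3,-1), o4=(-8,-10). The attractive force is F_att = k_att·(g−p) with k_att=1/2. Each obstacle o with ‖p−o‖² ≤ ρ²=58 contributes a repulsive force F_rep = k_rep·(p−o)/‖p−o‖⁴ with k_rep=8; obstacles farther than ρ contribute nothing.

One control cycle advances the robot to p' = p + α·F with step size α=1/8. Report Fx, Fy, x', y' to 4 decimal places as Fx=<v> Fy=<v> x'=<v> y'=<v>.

Fx=-1.4408 Fy=-0.4882 x'=11.8199 y'=5.9390

F_att = 1/2·(g−p) = 1/2·(-3,-1) = (-1.5000,-0.5000)
o1: d²=26 ≤ ρ²=58; F_rep = 8·(5,1)/26² = (0.0592,0.0118)
o2: d²=89 > ρ²=58 → inactive
o3: d²=130 > ρ²=58 → inactive
o4: d²=656 > ρ²=58 → inactive
F = F_att + ΣF_rep = (-1.4408,-0.4882)
p' = p + 1/8·F = (11.8199,5.9390)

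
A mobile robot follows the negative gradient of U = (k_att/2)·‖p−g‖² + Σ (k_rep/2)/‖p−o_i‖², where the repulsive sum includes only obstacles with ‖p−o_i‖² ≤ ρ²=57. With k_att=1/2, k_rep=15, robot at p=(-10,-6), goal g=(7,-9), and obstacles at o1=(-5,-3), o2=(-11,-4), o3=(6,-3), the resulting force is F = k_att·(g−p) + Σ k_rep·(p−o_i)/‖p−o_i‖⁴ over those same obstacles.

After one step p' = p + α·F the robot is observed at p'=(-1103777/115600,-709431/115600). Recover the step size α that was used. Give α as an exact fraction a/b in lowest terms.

α = 1/20

F_att = 1/2·(g−p) = 1/2·(17,-3) = (8.5000,-1.5000)
o1: d²=34 ≤ ρ²=57; F_rep = 15·(-5,-3)/34² = (-0.0649,-0.0389)
o2: d²=5 ≤ ρ²=57; F_rep = 15·(1,-2)/5² = (0.6000,-1.2000)
o3: d²=265 > ρ²=57 → inactive
F = F_att + ΣF_rep = (9.0351,-2.7389)
Δp = p'−p = (0.4518,-0.1369); α = Δx/Fx = (52223/115600) / (52223/5780) = 1/20
check: Δy/Fy = (-15831/115600) / (-15831/5780) = 1/20 ✓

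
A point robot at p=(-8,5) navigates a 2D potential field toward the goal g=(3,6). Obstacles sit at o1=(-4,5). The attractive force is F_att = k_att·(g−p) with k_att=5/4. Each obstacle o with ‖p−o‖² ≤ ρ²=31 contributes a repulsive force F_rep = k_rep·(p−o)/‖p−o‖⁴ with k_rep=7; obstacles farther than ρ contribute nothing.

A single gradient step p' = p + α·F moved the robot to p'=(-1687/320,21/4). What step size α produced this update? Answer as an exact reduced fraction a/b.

F_att = 5/4·(g−p) = 5/4·(11,1) = (13.7500,1.2500)
o1: d²=16 ≤ ρ²=31; F_rep = 7·(-4,0)/16² = (-0.1094,0.0000)
F = F_att + ΣF_rep = (13.6406,1.2500)
Δp = p'−p = (2.7281,0.2500); α = Δx/Fx = (873/320) / (873/64) = 1/5
check: Δy/Fy = (1/4) / (5/4) = 1/5 ✓

α = 1/5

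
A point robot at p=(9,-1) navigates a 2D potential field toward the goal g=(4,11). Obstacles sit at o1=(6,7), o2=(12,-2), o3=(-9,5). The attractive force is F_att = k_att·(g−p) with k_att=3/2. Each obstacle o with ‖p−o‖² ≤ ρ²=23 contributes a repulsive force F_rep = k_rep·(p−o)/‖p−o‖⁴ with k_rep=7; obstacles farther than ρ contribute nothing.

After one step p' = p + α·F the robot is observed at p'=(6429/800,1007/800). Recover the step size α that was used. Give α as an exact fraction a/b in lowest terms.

α = 1/8

F_att = 3/2·(g−p) = 3/2·(-5,12) = (-7.5000,18.0000)
o1: d²=73 > ρ²=23 → inactive
o2: d²=10 ≤ ρ²=23; F_rep = 7·(-3,1)/10² = (-0.2100,0.0700)
o3: d²=360 > ρ²=23 → inactive
F = F_att + ΣF_rep = (-7.7100,18.0700)
Δp = p'−p = (-0.9637,2.2588); α = Δx/Fx = (-771/800) / (-771/100) = 1/8
check: Δy/Fy = (1807/800) / (1807/100) = 1/8 ✓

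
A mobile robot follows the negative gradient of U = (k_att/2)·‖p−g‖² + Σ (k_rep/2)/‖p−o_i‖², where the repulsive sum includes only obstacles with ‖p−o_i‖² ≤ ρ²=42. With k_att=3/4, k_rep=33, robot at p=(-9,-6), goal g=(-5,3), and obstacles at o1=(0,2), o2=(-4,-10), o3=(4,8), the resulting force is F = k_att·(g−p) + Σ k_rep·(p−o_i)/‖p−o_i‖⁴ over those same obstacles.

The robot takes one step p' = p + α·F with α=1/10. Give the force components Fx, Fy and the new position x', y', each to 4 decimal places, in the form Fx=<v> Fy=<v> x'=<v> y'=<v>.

Fx=2.9018 Fy=6.8285 x'=-8.7098 y'=-5.3171

F_att = 3/4·(g−p) = 3/4·(4,9) = (3.0000,6.7500)
o1: d²=145 > ρ²=42 → inactive
o2: d²=41 ≤ ρ²=42; F_rep = 33·(-5,4)/41² = (-0.0982,0.0785)
o3: d²=365 > ρ²=42 → inactive
F = F_att + ΣF_rep = (2.9018,6.8285)
p' = p + 1/10·F = (-8.7098,-5.3171)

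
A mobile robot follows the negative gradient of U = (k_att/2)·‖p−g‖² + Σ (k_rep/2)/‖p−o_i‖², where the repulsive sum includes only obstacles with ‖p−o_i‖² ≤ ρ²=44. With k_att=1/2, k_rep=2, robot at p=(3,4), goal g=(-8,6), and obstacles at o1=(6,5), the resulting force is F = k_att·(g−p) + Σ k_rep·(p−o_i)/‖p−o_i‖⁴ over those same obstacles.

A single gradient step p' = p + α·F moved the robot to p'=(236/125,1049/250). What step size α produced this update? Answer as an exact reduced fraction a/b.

α = 1/5

F_att = 1/2·(g−p) = 1/2·(-11,2) = (-5.5000,1.0000)
o1: d²=10 ≤ ρ²=44; F_rep = 2·(-3,-1)/10² = (-0.0600,-0.0200)
F = F_att + ΣF_rep = (-5.5600,0.9800)
Δp = p'−p = (-1.1120,0.1960); α = Δx/Fx = (-139/125) / (-139/25) = 1/5
check: Δy/Fy = (49/250) / (49/50) = 1/5 ✓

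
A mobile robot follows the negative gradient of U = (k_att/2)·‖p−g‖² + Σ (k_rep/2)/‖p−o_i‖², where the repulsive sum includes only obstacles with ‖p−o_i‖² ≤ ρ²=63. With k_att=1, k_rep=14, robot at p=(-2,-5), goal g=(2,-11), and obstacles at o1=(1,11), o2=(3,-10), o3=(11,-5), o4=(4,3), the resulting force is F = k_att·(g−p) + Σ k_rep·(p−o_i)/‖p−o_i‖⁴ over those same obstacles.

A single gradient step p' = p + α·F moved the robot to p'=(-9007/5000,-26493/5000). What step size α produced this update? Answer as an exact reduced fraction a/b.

α = 1/20

F_att = 1·(g−p) = 1·(4,-6) = (4.0000,-6.0000)
o1: d²=265 > ρ²=63 → inactive
o2: d²=50 ≤ ρ²=63; F_rep = 14·(-5,5)/50² = (-0.0280,0.0280)
o3: d²=169 > ρ²=63 → inactive
o4: d²=100 > ρ²=63 → inactive
F = F_att + ΣF_rep = (3.9720,-5.9720)
Δp = p'−p = (0.1986,-0.2986); α = Δx/Fx = (993/5000) / (993/250) = 1/20
check: Δy/Fy = (-1493/5000) / (-1493/250) = 1/20 ✓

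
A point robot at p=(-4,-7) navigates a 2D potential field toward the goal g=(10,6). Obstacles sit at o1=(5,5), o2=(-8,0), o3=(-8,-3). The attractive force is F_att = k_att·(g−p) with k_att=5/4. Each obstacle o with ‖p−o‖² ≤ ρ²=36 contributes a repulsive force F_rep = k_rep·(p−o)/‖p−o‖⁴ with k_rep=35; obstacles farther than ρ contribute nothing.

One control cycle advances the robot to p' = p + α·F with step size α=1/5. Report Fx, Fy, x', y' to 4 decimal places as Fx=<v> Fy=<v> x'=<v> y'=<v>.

F_att = 5/4·(g−p) = 5/4·(14,13) = (17.5000,16.2500)
o1: d²=225 > ρ²=36 → inactive
o2: d²=65 > ρ²=36 → inactive
o3: d²=32 ≤ ρ²=36; F_rep = 35·(4,-4)/32² = (0.1367,-0.1367)
F = F_att + ΣF_rep = (17.6367,16.1133)
p' = p + 1/5·F = (-0.4727,-3.7773)

Fx=17.6367 Fy=16.1133 x'=-0.4727 y'=-3.7773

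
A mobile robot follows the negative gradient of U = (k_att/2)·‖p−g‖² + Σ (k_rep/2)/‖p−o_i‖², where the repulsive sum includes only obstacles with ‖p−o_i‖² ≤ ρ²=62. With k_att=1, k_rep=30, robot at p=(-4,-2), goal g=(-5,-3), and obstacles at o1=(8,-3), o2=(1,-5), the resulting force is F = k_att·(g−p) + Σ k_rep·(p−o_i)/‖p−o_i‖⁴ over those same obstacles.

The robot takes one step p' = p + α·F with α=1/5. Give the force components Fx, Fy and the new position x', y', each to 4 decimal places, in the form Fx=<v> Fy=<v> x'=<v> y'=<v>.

Fx=-1.1298 Fy=-0.9221 x'=-4.2260 y'=-2.1844

F_att = 1·(g−p) = 1·(-1,-1) = (-1.0000,-1.0000)
o1: d²=145 > ρ²=62 → inactive
o2: d²=34 ≤ ρ²=62; F_rep = 30·(-5,3)/34² = (-0.1298,0.0779)
F = F_att + ΣF_rep = (-1.1298,-0.9221)
p' = p + 1/5·F = (-4.2260,-2.1844)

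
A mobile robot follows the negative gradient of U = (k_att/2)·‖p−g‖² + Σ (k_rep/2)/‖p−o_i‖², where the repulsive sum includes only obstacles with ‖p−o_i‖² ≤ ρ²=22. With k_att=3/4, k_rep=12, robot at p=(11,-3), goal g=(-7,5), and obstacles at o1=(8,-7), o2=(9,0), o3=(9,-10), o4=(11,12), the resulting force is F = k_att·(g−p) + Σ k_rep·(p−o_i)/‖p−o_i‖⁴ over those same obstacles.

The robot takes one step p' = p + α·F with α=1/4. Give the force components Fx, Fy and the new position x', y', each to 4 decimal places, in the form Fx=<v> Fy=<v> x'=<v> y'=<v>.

F_att = 3/4·(g−p) = 3/4·(-18,8) = (-13.5000,6.0000)
o1: d²=25 > ρ²=22 → inactive
o2: d²=13 ≤ ρ²=22; F_rep = 12·(2,-3)/13² = (0.1420,-0.2130)
o3: d²=53 > ρ²=22 → inactive
o4: d²=225 > ρ²=22 → inactive
F = F_att + ΣF_rep = (-13.3580,5.7870)
p' = p + 1/4·F = (7.6605,-1.5533)

Fx=-13.3580 Fy=5.7870 x'=7.6605 y'=-1.5533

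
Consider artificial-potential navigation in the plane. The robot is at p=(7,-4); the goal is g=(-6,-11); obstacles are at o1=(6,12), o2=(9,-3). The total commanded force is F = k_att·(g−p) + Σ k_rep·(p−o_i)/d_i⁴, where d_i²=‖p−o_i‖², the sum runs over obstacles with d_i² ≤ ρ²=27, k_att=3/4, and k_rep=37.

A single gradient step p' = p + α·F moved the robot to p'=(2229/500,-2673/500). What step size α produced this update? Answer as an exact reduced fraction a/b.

α = 1/5

F_att = 3/4·(g−p) = 3/4·(-13,-7) = (-9.7500,-5.2500)
o1: d²=257 > ρ²=27 → inactive
o2: d²=5 ≤ ρ²=27; F_rep = 37·(-2,-1)/5² = (-2.9600,-1.4800)
F = F_att + ΣF_rep = (-12.7100,-6.7300)
Δp = p'−p = (-2.5420,-1.3460); α = Δx/Fx = (-1271/500) / (-1271/100) = 1/5
check: Δy/Fy = (-673/500) / (-673/100) = 1/5 ✓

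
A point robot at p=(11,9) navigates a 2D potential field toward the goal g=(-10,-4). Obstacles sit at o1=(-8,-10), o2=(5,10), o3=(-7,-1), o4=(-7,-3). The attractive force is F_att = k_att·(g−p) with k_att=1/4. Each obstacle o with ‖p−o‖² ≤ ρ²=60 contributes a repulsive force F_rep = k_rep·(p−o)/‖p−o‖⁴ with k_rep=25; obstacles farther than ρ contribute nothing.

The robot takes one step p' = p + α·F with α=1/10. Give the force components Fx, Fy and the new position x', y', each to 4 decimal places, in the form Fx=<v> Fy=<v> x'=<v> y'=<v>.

F_att = 1/4·(g−p) = 1/4·(-21,-13) = (-5.2500,-3.2500)
o1: d²=722 > ρ²=60 → inactive
o2: d²=37 ≤ ρ²=60; F_rep = 25·(6,-1)/37² = (0.1096,-0.0183)
o3: d²=424 > ρ²=60 → inactive
o4: d²=468 > ρ²=60 → inactive
F = F_att + ΣF_rep = (-5.1404,-3.2683)
p' = p + 1/10·F = (10.4860,8.6732)

Fx=-5.1404 Fy=-3.2683 x'=10.4860 y'=8.6732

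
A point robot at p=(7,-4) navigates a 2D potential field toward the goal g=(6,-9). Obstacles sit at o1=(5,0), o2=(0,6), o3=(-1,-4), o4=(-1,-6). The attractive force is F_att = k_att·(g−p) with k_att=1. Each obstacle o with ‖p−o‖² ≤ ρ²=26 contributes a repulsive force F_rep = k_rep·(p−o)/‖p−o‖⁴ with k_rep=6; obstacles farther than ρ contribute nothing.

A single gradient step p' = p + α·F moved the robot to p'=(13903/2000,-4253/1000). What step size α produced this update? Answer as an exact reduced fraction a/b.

F_att = 1·(g−p) = 1·(-1,-5) = (-1.0000,-5.0000)
o1: d²=20 ≤ ρ²=26; F_rep = 6·(2,-4)/20² = (0.0300,-0.0600)
o2: d²=149 > ρ²=26 → inactive
o3: d²=64 > ρ²=26 → inactive
o4: d²=68 > ρ²=26 → inactive
F = F_att + ΣF_rep = (-0.9700,-5.0600)
Δp = p'−p = (-0.0485,-0.2530); α = Δx/Fx = (-97/2000) / (-97/100) = 1/20
check: Δy/Fy = (-253/1000) / (-253/50) = 1/20 ✓

α = 1/20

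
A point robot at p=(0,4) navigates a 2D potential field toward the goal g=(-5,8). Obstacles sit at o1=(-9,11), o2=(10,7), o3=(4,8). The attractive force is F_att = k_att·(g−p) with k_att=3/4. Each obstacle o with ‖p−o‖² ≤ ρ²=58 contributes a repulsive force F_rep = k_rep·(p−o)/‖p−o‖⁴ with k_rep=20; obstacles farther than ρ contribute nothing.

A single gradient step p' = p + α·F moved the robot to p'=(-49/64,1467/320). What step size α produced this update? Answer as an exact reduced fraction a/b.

α = 1/5

F_att = 3/4·(g−p) = 3/4·(-5,4) = (-3.7500,3.0000)
o1: d²=130 > ρ²=58 → inactive
o2: d²=109 > ρ²=58 → inactive
o3: d²=32 ≤ ρ²=58; F_rep = 20·(-4,-4)/32² = (-0.0781,-0.0781)
F = F_att + ΣF_rep = (-3.8281,2.9219)
Δp = p'−p = (-0.7656,0.5844); α = Δx/Fx = (-49/64) / (-245/64) = 1/5
check: Δy/Fy = (187/320) / (187/64) = 1/5 ✓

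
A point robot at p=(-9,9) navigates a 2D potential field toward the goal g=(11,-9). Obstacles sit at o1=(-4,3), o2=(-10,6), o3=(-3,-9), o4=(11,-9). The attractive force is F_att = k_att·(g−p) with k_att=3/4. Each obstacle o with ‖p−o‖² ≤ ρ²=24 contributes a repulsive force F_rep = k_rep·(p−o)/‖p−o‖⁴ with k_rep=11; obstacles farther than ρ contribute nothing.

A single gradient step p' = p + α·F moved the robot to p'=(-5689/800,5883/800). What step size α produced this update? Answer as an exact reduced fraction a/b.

F_att = 3/4·(g−p) = 3/4·(20,-18) = (15.0000,-13.5000)
o1: d²=61 > ρ²=24 → inactive
o2: d²=10 ≤ ρ²=24; F_rep = 11·(1,3)/10² = (0.1100,0.3300)
o3: d²=360 > ρ²=24 → inactive
o4: d²=724 > ρ²=24 → inactive
F = F_att + ΣF_rep = (15.1100,-13.1700)
Δp = p'−p = (1.8887,-1.6462); α = Δx/Fx = (1511/800) / (1511/100) = 1/8
check: Δy/Fy = (-1317/800) / (-1317/100) = 1/8 ✓

α = 1/8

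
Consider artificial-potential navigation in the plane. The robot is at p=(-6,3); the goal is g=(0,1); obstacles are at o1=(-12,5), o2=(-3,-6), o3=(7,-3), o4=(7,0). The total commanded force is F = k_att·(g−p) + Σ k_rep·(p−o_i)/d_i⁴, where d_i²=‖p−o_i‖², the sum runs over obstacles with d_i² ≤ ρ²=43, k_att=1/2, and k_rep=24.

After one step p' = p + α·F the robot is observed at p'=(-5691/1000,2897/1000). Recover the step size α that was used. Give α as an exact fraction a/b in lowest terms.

F_att = 1/2·(g−p) = 1/2·(6,-2) = (3.0000,-1.0000)
o1: d²=40 ≤ ρ²=43; F_rep = 24·(6,-2)/40² = (0.0900,-0.0300)
o2: d²=90 > ρ²=43 → inactive
o3: d²=205 > ρ²=43 → inactive
o4: d²=178 > ρ²=43 → inactive
F = F_att + ΣF_rep = (3.0900,-1.0300)
Δp = p'−p = (0.3090,-0.1030); α = Δx/Fx = (309/1000) / (309/100) = 1/10
check: Δy/Fy = (-103/1000) / (-103/100) = 1/10 ✓

α = 1/10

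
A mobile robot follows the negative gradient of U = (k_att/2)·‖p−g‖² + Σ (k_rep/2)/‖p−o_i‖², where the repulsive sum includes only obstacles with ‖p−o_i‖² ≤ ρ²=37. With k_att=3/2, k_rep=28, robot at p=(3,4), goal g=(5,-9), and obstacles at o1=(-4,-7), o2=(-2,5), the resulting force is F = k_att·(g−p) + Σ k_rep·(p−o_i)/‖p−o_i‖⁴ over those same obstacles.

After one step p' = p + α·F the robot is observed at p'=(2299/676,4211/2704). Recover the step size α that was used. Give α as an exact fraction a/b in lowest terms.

α = 1/8

F_att = 3/2·(g−p) = 3/2·(2,-13) = (3.0000,-19.5000)
o1: d²=170 > ρ²=37 → inactive
o2: d²=26 ≤ ρ²=37; F_rep = 28·(5,-1)/26² = (0.2071,-0.0414)
F = F_att + ΣF_rep = (3.2071,-19.5414)
Δp = p'−p = (0.4009,-2.4427); α = Δx/Fx = (271/676) / (542/169) = 1/8
check: Δy/Fy = (-6605/2704) / (-6605/338) = 1/8 ✓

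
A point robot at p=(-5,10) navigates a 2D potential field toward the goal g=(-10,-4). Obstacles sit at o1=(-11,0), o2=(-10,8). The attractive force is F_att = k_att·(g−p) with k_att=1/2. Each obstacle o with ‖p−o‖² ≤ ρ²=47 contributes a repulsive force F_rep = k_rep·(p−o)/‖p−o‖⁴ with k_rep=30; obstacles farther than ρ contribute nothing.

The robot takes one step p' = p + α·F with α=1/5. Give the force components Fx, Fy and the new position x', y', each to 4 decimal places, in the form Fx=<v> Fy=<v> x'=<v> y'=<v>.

Fx=-2.3216 Fy=-6.9287 x'=-5.4643 y'=8.6143

F_att = 1/2·(g−p) = 1/2·(-5,-14) = (-2.5000,-7.0000)
o1: d²=136 > ρ²=47 → inactive
o2: d²=29 ≤ ρ²=47; F_rep = 30·(5,2)/29² = (0.1784,0.0713)
F = F_att + ΣF_rep = (-2.3216,-6.9287)
p' = p + 1/5·F = (-5.4643,8.6143)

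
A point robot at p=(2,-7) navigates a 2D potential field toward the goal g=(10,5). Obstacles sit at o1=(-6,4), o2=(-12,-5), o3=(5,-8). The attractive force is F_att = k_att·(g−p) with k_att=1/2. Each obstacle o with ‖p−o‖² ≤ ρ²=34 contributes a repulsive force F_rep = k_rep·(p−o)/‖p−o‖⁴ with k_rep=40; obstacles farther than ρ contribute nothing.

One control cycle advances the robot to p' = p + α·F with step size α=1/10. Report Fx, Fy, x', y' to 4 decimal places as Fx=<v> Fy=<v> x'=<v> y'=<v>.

F_att = 1/2·(g−p) = 1/2·(8,12) = (4.0000,6.0000)
o1: d²=185 > ρ²=34 → inactive
o2: d²=200 > ρ²=34 → inactive
o3: d²=10 ≤ ρ²=34; F_rep = 40·(-3,1)/10² = (-1.2000,0.4000)
F = F_att + ΣF_rep = (2.8000,6.4000)
p' = p + 1/10·F = (2.2800,-6.3600)

Fx=2.8000 Fy=6.4000 x'=2.2800 y'=-6.3600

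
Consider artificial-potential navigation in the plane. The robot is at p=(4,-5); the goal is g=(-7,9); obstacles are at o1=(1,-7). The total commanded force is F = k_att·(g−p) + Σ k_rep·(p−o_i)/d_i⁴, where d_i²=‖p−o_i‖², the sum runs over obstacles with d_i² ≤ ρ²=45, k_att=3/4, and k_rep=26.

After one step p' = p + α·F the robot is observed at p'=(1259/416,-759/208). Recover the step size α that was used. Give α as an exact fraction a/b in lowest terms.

F_att = 3/4·(g−p) = 3/4·(-11,14) = (-8.2500,10.5000)
o1: d²=13 ≤ ρ²=45; F_rep = 26·(3,2)/13² = (0.4615,0.3077)
F = F_att + ΣF_rep = (-7.7885,10.8077)
Δp = p'−p = (-0.9736,1.3510); α = Δx/Fx = (-405/416) / (-405/52) = 1/8
check: Δy/Fy = (281/208) / (281/26) = 1/8 ✓

α = 1/8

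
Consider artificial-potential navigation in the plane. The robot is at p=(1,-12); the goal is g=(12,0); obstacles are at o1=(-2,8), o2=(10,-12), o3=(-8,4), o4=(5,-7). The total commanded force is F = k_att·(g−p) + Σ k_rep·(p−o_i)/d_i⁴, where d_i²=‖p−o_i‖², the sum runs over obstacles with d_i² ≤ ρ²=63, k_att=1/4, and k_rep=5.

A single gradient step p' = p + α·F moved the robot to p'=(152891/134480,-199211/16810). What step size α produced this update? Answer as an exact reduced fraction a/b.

F_att = 1/4·(g−p) = 1/4·(11,12) = (2.7500,3.0000)
o1: d²=409 > ρ²=63 → inactive
o2: d²=81 > ρ²=63 → inactive
o3: d²=337 > ρ²=63 → inactive
o4: d²=41 ≤ ρ²=63; F_rep = 5·(-4,-5)/41² = (-0.0119,-0.0149)
F = F_att + ΣF_rep = (2.7381,2.9851)
Δp = p'−p = (0.1369,0.1493); α = Δx/Fx = (18411/134480) / (18411/6724) = 1/20
check: Δy/Fy = (2509/16810) / (5018/1681) = 1/20 ✓

α = 1/20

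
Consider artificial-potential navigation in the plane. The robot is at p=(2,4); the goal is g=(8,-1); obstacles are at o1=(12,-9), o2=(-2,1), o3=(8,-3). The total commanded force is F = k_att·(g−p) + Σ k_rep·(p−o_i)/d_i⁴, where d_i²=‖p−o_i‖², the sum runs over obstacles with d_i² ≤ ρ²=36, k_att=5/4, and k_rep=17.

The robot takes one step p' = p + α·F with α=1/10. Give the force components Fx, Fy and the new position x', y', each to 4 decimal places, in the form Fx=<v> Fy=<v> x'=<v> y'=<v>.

F_att = 5/4·(g−p) = 5/4·(6,-5) = (7.5000,-6.2500)
o1: d²=269 > ρ²=36 → inactive
o2: d²=25 ≤ ρ²=36; F_rep = 17·(4,3)/25² = (0.1088,0.0816)
o3: d²=85 > ρ²=36 → inactive
F = F_att + ΣF_rep = (7.6088,-6.1684)
p' = p + 1/10·F = (2.7609,3.3832)

Fx=7.6088 Fy=-6.1684 x'=2.7609 y'=3.3832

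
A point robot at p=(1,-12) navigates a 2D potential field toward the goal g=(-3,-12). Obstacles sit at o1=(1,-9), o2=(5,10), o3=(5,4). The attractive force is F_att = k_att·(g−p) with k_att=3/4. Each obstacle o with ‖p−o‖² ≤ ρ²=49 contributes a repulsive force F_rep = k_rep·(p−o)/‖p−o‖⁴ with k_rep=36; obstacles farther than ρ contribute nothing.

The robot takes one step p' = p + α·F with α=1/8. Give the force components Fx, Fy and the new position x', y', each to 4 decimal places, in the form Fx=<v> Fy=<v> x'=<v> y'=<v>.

Fx=-3.0000 Fy=-1.3333 x'=0.6250 y'=-12.1667

F_att = 3/4·(g−p) = 3/4·(-4,0) = (-3.0000,0.0000)
o1: d²=9 ≤ ρ²=49; F_rep = 36·(0,-3)/9² = (0.0000,-1.3333)
o2: d²=500 > ρ²=49 → inactive
o3: d²=272 > ρ²=49 → inactive
F = F_att + ΣF_rep = (-3.0000,-1.3333)
p' = p + 1/8·F = (0.6250,-12.1667)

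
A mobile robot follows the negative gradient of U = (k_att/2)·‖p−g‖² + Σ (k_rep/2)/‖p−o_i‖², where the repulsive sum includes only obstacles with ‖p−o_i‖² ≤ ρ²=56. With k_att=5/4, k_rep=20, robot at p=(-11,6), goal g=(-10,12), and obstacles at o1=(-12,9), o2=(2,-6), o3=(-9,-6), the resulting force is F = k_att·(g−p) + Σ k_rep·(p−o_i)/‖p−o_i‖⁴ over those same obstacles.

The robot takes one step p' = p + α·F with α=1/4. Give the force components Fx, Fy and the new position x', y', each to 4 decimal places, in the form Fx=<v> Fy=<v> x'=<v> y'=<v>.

Fx=1.4500 Fy=6.9000 x'=-10.6375 y'=7.7250

F_att = 5/4·(g−p) = 5/4·(1,6) = (1.2500,7.5000)
o1: d²=10 ≤ ρ²=56; F_rep = 20·(1,-3)/10² = (0.2000,-0.6000)
o2: d²=313 > ρ²=56 → inactive
o3: d²=148 > ρ²=56 → inactive
F = F_att + ΣF_rep = (1.4500,6.9000)
p' = p + 1/4·F = (-10.6375,7.7250)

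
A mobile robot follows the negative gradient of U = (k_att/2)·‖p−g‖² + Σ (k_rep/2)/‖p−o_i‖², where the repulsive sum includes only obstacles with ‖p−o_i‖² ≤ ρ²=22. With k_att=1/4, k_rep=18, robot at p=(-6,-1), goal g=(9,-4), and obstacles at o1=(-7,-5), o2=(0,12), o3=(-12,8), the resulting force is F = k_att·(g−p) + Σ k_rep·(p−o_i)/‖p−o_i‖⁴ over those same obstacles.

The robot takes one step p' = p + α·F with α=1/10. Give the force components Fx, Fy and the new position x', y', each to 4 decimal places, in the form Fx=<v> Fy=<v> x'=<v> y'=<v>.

F_att = 1/4·(g−p) = 1/4·(15,-3) = (3.7500,-0.7500)
o1: d²=17 ≤ ρ²=22; F_rep = 18·(1,4)/17² = (0.0623,0.2491)
o2: d²=205 > ρ²=22 → inactive
o3: d²=117 > ρ²=22 → inactive
F = F_att + ΣF_rep = (3.8123,-0.5009)
p' = p + 1/10·F = (-5.6188,-1.0501)

Fx=3.8123 Fy=-0.5009 x'=-5.6188 y'=-1.0501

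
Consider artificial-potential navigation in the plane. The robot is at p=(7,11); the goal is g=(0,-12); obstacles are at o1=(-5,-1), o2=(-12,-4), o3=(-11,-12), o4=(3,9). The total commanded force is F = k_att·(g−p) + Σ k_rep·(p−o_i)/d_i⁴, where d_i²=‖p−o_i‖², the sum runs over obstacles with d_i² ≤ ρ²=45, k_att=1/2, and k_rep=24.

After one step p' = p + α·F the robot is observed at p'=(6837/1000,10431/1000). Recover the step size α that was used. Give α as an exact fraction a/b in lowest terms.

F_att = 1/2·(g−p) = 1/2·(-7,-23) = (-3.5000,-11.5000)
o1: d²=288 > ρ²=45 → inactive
o2: d²=586 > ρ²=45 → inactive
o3: d²=853 > ρ²=45 → inactive
o4: d²=20 ≤ ρ²=45; F_rep = 24·(4,2)/20² = (0.2400,0.1200)
F = F_att + ΣF_rep = (-3.2600,-11.3800)
Δp = p'−p = (-0.1630,-0.5690); α = Δx/Fx = (-163/1000) / (-163/50) = 1/20
check: Δy/Fy = (-569/1000) / (-569/50) = 1/20 ✓

α = 1/20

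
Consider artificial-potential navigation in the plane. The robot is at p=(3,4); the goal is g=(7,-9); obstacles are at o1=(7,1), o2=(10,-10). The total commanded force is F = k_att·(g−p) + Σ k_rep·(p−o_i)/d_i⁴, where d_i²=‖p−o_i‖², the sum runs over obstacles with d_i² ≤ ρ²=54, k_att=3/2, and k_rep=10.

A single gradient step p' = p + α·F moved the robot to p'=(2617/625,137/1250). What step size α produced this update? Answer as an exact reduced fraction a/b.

α = 1/5

F_att = 3/2·(g−p) = 3/2·(4,-13) = (6.0000,-19.5000)
o1: d²=25 ≤ ρ²=54; F_rep = 10·(-4,3)/25² = (-0.0640,0.0480)
o2: d²=245 > ρ²=54 → inactive
F = F_att + ΣF_rep = (5.9360,-19.4520)
Δp = p'−p = (1.1872,-3.8904); α = Δx/Fx = (742/625) / (742/125) = 1/5
check: Δy/Fy = (-4863/1250) / (-4863/250) = 1/5 ✓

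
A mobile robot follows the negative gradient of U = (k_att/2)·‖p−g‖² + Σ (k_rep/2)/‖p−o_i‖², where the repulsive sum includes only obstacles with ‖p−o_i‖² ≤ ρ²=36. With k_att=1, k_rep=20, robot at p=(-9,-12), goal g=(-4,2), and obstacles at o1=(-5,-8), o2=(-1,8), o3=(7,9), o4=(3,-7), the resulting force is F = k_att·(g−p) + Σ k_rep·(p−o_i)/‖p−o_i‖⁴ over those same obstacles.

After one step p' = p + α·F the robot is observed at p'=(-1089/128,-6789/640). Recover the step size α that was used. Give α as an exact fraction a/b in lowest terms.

α = 1/10

F_att = 1·(g−p) = 1·(5,14) = (5.0000,14.0000)
o1: d²=32 ≤ ρ²=36; F_rep = 20·(-4,-4)/32² = (-0.0781,-0.0781)
o2: d²=464 > ρ²=36 → inactive
o3: d²=697 > ρ²=36 → inactive
o4: d²=169 > ρ²=36 → inactive
F = F_att + ΣF_rep = (4.9219,13.9219)
Δp = p'−p = (0.4922,1.3922); α = Δx/Fx = (63/128) / (315/64) = 1/10
check: Δy/Fy = (891/640) / (891/64) = 1/10 ✓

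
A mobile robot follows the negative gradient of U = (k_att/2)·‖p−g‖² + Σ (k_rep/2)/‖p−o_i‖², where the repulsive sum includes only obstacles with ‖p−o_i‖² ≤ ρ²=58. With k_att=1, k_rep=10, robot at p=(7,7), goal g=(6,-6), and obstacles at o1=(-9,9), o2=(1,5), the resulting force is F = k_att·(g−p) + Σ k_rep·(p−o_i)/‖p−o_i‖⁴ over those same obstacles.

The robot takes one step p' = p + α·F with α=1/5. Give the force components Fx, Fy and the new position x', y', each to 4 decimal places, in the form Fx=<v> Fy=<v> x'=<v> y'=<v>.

F_att = 1·(g−p) = 1·(-1,-13) = (-1.0000,-13.0000)
o1: d²=260 > ρ²=58 → inactive
o2: d²=40 ≤ ρ²=58; F_rep = 10·(6,2)/40² = (0.0375,0.0125)
F = F_att + ΣF_rep = (-0.9625,-12.9875)
p' = p + 1/5·F = (6.8075,4.4025)

Fx=-0.9625 Fy=-12.9875 x'=6.8075 y'=4.4025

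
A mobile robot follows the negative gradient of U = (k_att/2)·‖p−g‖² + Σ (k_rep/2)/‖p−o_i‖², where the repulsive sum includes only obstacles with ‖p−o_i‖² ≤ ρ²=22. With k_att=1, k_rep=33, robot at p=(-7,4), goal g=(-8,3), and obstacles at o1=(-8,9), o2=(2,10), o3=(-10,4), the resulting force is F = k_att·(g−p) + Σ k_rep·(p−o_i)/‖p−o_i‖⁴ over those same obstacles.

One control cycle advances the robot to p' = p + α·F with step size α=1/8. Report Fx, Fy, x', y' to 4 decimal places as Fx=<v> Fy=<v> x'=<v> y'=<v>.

Fx=0.2222 Fy=-1.0000 x'=-6.9722 y'=3.8750

F_att = 1·(g−p) = 1·(-1,-1) = (-1.0000,-1.0000)
o1: d²=26 > ρ²=22 → inactive
o2: d²=117 > ρ²=22 → inactive
o3: d²=9 ≤ ρ²=22; F_rep = 33·(3,0)/9² = (1.2222,0.0000)
F = F_att + ΣF_rep = (0.2222,-1.0000)
p' = p + 1/8·F = (-6.9722,3.8750)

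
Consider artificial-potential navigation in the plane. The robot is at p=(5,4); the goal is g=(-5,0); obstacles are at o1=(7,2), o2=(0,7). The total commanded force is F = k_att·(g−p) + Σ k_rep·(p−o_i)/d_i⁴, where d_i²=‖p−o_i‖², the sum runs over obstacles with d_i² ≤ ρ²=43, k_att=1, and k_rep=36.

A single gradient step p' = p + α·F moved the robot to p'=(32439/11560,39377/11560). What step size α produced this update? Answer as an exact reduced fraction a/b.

α = 1/5

F_att = 1·(g−p) = 1·(-10,-4) = (-10.0000,-4.0000)
o1: d²=8 ≤ ρ²=43; F_rep = 36·(-2,2)/8² = (-1.1250,1.1250)
o2: d²=34 ≤ ρ²=43; F_rep = 36·(5,-3)/34² = (0.1557,-0.0934)
F = F_att + ΣF_rep = (-10.9693,-2.9684)
Δp = p'−p = (-2.1939,-0.5937); α = Δx/Fx = (-25361/11560) / (-25361/2312) = 1/5
check: Δy/Fy = (-6863/11560) / (-6863/2312) = 1/5 ✓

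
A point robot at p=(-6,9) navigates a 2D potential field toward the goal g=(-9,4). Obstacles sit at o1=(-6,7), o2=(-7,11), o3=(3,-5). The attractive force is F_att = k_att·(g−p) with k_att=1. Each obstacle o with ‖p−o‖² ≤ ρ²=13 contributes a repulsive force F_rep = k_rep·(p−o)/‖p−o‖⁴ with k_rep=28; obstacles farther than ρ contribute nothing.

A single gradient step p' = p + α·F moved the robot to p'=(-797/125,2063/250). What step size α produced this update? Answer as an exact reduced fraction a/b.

α = 1/5

F_att = 1·(g−p) = 1·(-3,-5) = (-3.0000,-5.0000)
o1: d²=4 ≤ ρ²=13; F_rep = 28·(0,2)/4² = (0.0000,3.5000)
o2: d²=5 ≤ ρ²=13; F_rep = 28·(1,-2)/5² = (1.1200,-2.2400)
o3: d²=277 > ρ²=13 → inactive
F = F_att + ΣF_rep = (-1.8800,-3.7400)
Δp = p'−p = (-0.3760,-0.7480); α = Δx/Fx = (-47/125) / (-47/25) = 1/5
check: Δy/Fy = (-187/250) / (-187/50) = 1/5 ✓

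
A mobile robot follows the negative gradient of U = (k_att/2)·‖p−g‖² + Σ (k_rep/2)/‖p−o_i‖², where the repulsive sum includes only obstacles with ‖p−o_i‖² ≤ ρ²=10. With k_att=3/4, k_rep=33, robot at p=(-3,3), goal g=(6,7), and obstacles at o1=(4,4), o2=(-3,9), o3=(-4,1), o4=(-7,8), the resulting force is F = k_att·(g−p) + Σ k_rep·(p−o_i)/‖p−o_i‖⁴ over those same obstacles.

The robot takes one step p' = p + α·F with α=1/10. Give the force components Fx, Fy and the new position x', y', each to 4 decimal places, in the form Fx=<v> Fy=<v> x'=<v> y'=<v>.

F_att = 3/4·(g−p) = 3/4·(9,4) = (6.7500,3.0000)
o1: d²=50 > ρ²=10 → inactive
o2: d²=36 > ρ²=10 → inactive
o3: d²=5 ≤ ρ²=10; F_rep = 33·(1,2)/5² = (1.3200,2.6400)
o4: d²=41 > ρ²=10 → inactive
F = F_att + ΣF_rep = (8.0700,5.6400)
p' = p + 1/10·F = (-2.1930,3.5640)

Fx=8.0700 Fy=5.6400 x'=-2.1930 y'=3.5640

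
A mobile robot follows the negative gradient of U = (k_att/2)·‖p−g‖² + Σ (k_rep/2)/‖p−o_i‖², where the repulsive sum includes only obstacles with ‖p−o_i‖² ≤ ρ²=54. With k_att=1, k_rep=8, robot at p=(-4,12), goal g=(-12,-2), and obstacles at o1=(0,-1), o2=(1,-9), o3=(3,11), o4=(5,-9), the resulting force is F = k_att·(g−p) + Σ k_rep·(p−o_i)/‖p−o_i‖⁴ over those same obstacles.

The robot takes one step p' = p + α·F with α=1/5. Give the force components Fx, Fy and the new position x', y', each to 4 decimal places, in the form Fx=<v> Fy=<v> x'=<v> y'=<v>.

F_att = 1·(g−p) = 1·(-8,-14) = (-8.0000,-14.0000)
o1: d²=185 > ρ²=54 → inactive
o2: d²=466 > ρ²=54 → inactive
o3: d²=50 ≤ ρ²=54; F_rep = 8·(-7,1)/50² = (-0.0224,0.0032)
o4: d²=522 > ρ²=54 → inactive
F = F_att + ΣF_rep = (-8.0224,-13.9968)
p' = p + 1/5·F = (-5.6045,9.2006)

Fx=-8.0224 Fy=-13.9968 x'=-5.6045 y'=9.2006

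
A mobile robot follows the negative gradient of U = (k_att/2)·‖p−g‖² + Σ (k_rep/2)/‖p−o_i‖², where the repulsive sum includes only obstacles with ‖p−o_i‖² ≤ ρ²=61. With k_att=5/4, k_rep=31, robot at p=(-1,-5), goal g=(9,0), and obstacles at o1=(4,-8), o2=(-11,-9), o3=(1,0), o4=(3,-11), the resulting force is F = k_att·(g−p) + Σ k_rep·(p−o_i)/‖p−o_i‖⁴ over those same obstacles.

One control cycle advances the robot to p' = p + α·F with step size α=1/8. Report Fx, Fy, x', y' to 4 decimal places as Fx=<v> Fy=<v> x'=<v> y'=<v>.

F_att = 5/4·(g−p) = 5/4·(10,5) = (12.5000,6.2500)
o1: d²=34 ≤ ρ²=61; F_rep = 31·(-5,3)/34² = (-0.1341,0.0804)
o2: d²=116 > ρ²=61 → inactive
o3: d²=29 ≤ ρ²=61; F_rep = 31·(-2,-5)/29² = (-0.0737,-0.1843)
o4: d²=52 ≤ ρ²=61; F_rep = 31·(-4,6)/52² = (-0.0459,0.0688)
F = F_att + ΣF_rep = (12.2463,6.2149)
p' = p + 1/8·F = (0.5308,-4.2231)

Fx=12.2463 Fy=6.2149 x'=0.5308 y'=-4.2231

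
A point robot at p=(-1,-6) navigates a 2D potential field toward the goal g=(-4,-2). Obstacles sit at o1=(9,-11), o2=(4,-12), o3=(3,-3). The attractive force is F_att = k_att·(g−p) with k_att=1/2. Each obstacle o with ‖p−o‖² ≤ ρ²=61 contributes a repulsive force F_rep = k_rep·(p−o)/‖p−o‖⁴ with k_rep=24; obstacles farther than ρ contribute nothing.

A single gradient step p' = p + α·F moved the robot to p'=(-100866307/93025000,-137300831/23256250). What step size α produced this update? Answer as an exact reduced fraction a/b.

F_att = 1/2·(g−p) = 1/2·(-3,4) = (-1.5000,2.0000)
o1: d²=125 > ρ²=61 → inactive
o2: d²=61 ≤ ρ²=61; F_rep = 24·(-5,6)/61² = (-0.0322,0.0387)
o3: d²=25 ≤ ρ²=61; F_rep = 24·(-4,-3)/25² = (-0.1536,-0.1152)
F = F_att + ΣF_rep = (-1.6858,1.9235)
Δp = p'−p = (-0.0843,0.0962); α = Δx/Fx = (-7841307/93025000) / (-7841307/4651250) = 1/20
check: Δy/Fy = (2236669/23256250) / (4473338/2325625) = 1/20 ✓

α = 1/20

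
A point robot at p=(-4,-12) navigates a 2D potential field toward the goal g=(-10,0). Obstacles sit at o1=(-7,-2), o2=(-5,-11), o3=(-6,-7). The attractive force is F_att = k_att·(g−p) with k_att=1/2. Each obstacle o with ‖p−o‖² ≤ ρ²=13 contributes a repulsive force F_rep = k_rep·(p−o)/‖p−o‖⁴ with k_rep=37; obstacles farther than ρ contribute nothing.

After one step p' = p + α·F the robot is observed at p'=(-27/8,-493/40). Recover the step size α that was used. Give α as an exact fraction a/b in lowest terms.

α = 1/10

F_att = 1/2·(g−p) = 1/2·(-6,12) = (-3.0000,6.0000)
o1: d²=109 > ρ²=13 → inactive
o2: d²=2 ≤ ρ²=13; F_rep = 37·(1,-1)/2² = (9.2500,-9.2500)
o3: d²=29 > ρ²=13 → inactive
F = F_att + ΣF_rep = (6.2500,-3.2500)
Δp = p'−p = (0.6250,-0.3250); α = Δx/Fx = (5/8) / (25/4) = 1/10
check: Δy/Fy = (-13/40) / (-13/4) = 1/10 ✓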